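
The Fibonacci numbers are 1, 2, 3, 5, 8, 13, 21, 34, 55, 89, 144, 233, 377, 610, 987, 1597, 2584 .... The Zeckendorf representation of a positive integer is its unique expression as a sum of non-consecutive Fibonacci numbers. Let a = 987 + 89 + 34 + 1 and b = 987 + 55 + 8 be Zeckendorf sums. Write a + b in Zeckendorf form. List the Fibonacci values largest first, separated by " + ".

1597 + 377 + 144 + 34 + 8 + 1

The two numbers are 1111 and 1050, so their sum is 2161.
largest Fibonacci ≤ 2161 is 1597; 2161 − 1597 = 564
largest Fibonacci ≤ 564 is 377; 564 − 377 = 187
largest Fibonacci ≤ 187 is 144; 187 − 144 = 43
largest Fibonacci ≤ 43 is 34; 43 − 34 = 9
largest Fibonacci ≤ 9 is 8; 9 − 8 = 1
largest Fibonacci ≤ 1 is 1; 1 − 1 = 0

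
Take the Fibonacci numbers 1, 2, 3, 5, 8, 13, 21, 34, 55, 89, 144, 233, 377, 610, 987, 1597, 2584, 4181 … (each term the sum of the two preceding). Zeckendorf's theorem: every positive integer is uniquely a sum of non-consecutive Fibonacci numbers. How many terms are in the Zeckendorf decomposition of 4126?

5

Greedy algorithm:
largest Fibonacci ≤ 4126 is 2584; 4126 − 2584 = 1542
largest Fibonacci ≤ 1542 is 987; 1542 − 987 = 555
largest Fibonacci ≤ 555 is 377; 555 − 377 = 178
largest Fibonacci ≤ 178 is 144; 178 − 144 = 34
largest Fibonacci ≤ 34 is 34; 34 − 34 = 0
4126 = 2584 + 987 + 377 + 144 + 34, which has 5 terms.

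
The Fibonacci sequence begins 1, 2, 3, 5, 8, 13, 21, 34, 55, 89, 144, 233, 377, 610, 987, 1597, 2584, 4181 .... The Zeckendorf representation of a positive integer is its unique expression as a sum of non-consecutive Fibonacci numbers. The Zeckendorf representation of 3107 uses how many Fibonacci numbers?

take 2584 (≤ 3107); 3107 − 2584 = 523
take 377 (≤ 523); 523 − 377 = 146
take 144 (≤ 146); 146 − 144 = 2
take 2 (≤ 2); 2 − 2 = 0
3107 = 2584 + 377 + 144 + 2, which has 4 terms.

4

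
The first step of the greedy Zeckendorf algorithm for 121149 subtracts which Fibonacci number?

75025

75025 ≤ 121149 < 121393, so the largest Fibonacci number not exceeding 121149 is 75025.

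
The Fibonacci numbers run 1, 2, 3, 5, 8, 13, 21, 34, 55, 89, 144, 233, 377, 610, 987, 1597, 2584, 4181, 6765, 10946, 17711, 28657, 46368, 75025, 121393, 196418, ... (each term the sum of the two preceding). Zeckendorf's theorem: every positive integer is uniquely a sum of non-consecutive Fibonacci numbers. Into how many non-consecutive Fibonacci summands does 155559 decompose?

9

Repeatedly subtract the largest Fibonacci number that fits:
155559 − 121393 = 34166
34166 − 28657 = 5509
5509 − 4181 = 1328
1328 − 987 = 341
341 − 233 = 108
108 − 89 = 19
19 − 13 = 6
6 − 5 = 1
1 − 1 = 0
155559 = 121393 + 28657 + 4181 + 987 + 233 + 89 + 13 + 5 + 1, which has 9 terms.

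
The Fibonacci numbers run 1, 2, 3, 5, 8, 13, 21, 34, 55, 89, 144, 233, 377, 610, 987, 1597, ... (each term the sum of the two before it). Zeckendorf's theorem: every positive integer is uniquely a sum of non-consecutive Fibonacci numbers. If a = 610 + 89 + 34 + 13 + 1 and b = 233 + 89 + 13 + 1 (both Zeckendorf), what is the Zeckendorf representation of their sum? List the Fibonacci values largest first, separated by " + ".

987 + 89 + 5 + 2

The two numbers are 747 and 336, so their sum is 1083.
Repeatedly subtract the largest Fibonacci number that fits:
largest Fibonacci ≤ 1083 is 987; 1083 − 987 = 96
largest Fibonacci ≤ 96 is 89; 96 − 89 = 7
largest Fibonacci ≤ 7 is 5; 7 − 5 = 2
largest Fibonacci ≤ 2 is 2; 2 − 2 = 0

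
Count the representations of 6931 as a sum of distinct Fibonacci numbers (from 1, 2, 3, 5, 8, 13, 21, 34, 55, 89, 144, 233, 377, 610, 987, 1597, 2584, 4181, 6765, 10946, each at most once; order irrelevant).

37

Each representation comes from the Zeckendorf form by replacing some F_k with F_{k−1} + F_{k−2} where possible.
6931 = 6765+144+21+1 = 6765+144+13+8+1 = 6765+89+55+21+1 = … (34 more), for 37 in all.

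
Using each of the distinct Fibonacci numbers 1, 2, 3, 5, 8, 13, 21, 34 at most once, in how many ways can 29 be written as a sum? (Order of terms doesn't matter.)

5

29 = 21+8 = 21+5+3 = 21+5+2+1 = 13+8+5+3 = 13+8+5+2+1 — 5 representations.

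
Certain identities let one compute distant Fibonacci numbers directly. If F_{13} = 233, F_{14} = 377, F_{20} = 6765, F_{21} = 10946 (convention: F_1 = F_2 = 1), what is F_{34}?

By the addition formula F_{m+n} = F_m F_{n+1} + F_{m−1} F_n with m=14, n=20: F_{34} = 377·10946 + 233·6765 = 4126642 + 1576245 = 5702887.

5702887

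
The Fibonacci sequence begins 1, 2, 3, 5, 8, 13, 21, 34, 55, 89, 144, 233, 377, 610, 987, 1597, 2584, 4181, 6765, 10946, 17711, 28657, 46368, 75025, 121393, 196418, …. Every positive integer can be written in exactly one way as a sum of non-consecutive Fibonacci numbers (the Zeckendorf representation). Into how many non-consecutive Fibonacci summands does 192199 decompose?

11

largest Fibonacci ≤ 192199 is 121393; 192199 − 121393 = 70806
largest Fibonacci ≤ 70806 is 46368; 70806 − 46368 = 24438
largest Fibonacci ≤ 24438 is 17711; 24438 − 17711 = 6727
largest Fibonacci ≤ 6727 is 4181; 6727 − 4181 = 2546
largest Fibonacci ≤ 2546 is 1597; 2546 − 1597 = 949
largest Fibonacci ≤ 949 is 610; 949 − 610 = 339
largest Fibonacci ≤ 339 is 233; 339 − 233 = 106
largest Fibonacci ≤ 106 is 89; 106 − 89 = 17
largest Fibonacci ≤ 17 is 13; 17 − 13 = 4
largest Fibonacci ≤ 4 is 3; 4 − 3 = 1
largest Fibonacci ≤ 1 is 1; 1 − 1 = 0
192199 = 121393 + 46368 + 17711 + 4181 + 1597 + 610 + 233 + 89 + 13 + 3 + 1, which has 11 terms.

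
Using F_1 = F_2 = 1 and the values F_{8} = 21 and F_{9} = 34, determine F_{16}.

By the doubling identity F_{2k} = F_k(2F_{k+1} − F_k): F_{16} = 21·(2·34 − 21) = 21·47 = 987.

987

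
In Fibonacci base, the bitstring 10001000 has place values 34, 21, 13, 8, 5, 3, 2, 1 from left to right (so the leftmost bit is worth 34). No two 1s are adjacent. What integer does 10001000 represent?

Summing the place values of the 1 bits: 34 + 5 = 39.

39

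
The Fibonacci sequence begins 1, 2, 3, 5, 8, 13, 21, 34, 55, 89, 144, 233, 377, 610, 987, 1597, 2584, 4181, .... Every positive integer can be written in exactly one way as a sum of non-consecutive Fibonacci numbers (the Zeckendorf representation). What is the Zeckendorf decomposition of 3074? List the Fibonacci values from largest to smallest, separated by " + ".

2584 + 377 + 89 + 21 + 3

Greedy algorithm:
2584 ≤ 3074 < 4181, so take 2584; remainder 490
377 ≤ 490 < 610, so take 377; remainder 113
89 ≤ 113 < 144, so take 89; remainder 24
21 ≤ 24 < 34, so take 21; remainder 3
3 ≤ 3 < 5, so take 3; remainder 0
So 3074 = 2584 + 377 + 89 + 21 + 3, with no two terms consecutive in the sequence.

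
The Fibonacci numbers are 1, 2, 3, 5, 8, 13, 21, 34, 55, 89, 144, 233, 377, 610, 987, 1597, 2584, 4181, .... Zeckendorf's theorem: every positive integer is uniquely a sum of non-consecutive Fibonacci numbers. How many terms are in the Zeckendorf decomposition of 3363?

Greedy algorithm:
3363: greatest Fibonacci not exceeding it is 2584, leaving 779
779: greatest Fibonacci not exceeding it is 610, leaving 169
169: greatest Fibonacci not exceeding it is 144, leaving 25
25: greatest Fibonacci not exceeding it is 21, leaving 4
4: greatest Fibonacci not exceeding it is 3, leaving 1
1: greatest Fibonacci not exceeding it is 1, leaving 0
3363 = 2584 + 610 + 144 + 21 + 3 + 1, which has 6 terms.

6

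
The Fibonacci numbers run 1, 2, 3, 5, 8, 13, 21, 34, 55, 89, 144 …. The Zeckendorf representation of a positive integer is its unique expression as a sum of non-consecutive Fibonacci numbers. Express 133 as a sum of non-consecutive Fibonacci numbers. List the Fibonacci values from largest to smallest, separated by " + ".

largest Fibonacci ≤ 133 is 89; 133 − 89 = 44
largest Fibonacci ≤ 44 is 34; 44 − 34 = 10
largest Fibonacci ≤ 10 is 8; 10 − 8 = 2
largest Fibonacci ≤ 2 is 2; 2 − 2 = 0
So 133 = 89 + 34 + 8 + 2, with no two terms consecutive in the sequence.

89 + 34 + 8 + 2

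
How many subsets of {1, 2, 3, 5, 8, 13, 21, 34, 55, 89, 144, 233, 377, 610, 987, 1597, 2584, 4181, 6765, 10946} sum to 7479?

Starting from the Zeckendorf form and repeatedly splitting a term F_k into F_{k−1} + F_{k−2} (when neither is already used) reaches every representation.
7479 = 6765+610+89+13+2 = 6765+610+89+8+5+2 = 6765+610+55+34+13+2 = … (36 more), for 39 in all.

39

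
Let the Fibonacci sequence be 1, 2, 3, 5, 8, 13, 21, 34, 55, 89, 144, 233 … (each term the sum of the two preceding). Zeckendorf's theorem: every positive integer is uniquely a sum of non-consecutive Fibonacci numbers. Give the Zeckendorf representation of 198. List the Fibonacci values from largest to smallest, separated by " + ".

Greedy algorithm:
largest Fibonacci ≤ 198 is 144; 198 − 144 = 54
largest Fibonacci ≤ 54 is 34; 54 − 34 = 20
largest Fibonacci ≤ 20 is 13; 20 − 13 = 7
largest Fibonacci ≤ 7 is 5; 7 − 5 = 2
largest Fibonacci ≤ 2 is 2; 2 − 2 = 0
So 198 = 144 + 34 + 13 + 5 + 2, with no two terms consecutive in the sequence.

144 + 34 + 13 + 5 + 2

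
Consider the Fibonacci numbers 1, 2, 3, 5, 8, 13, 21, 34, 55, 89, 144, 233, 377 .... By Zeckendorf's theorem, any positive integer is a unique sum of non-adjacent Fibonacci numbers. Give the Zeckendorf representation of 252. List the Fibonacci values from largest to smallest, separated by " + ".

233 + 13 + 5 + 1

252 − 233 = 19
19 − 13 = 6
6 − 5 = 1
1 − 1 = 0
So 252 = 233 + 13 + 5 + 1, with no two terms consecutive in the sequence.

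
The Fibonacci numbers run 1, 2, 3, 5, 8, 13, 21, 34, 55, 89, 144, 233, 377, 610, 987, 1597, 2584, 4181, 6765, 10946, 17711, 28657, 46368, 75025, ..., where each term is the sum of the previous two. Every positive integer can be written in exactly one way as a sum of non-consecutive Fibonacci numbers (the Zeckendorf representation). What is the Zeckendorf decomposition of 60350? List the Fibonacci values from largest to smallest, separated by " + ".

46368 + 10946 + 2584 + 377 + 55 + 13 + 5 + 2

take 46368 (≤ 60350); 60350 − 46368 = 13982
take 10946 (≤ 13982); 13982 − 10946 = 3036
take 2584 (≤ 3036); 3036 − 2584 = 452
take 377 (≤ 452); 452 − 377 = 75
take 55 (≤ 75); 75 − 55 = 20
take 13 (≤ 20); 20 − 13 = 7
take 5 (≤ 7); 7 − 5 = 2
take 2 (≤ 2); 2 − 2 = 0
So 60350 = 46368 + 10946 + 2584 + 377 + 55 + 13 + 5 + 2, with no two terms consecutive in the sequence.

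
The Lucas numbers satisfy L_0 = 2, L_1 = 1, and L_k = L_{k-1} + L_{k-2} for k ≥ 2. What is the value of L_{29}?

1149851

Iterating the recurrence up to L_{23} = 64079 and L_{22} = 39603:
L_{24} = L_{23} + L_{22} = 64079 + 39603 = 103682
L_{25} = L_{24} + L_{23} = 103682 + 64079 = 167761
L_{26} = L_{25} + L_{24} = 167761 + 103682 = 271443
L_{27} = L_{26} + L_{25} = 271443 + 167761 = 439204
L_{28} = L_{27} + L_{26} = 439204 + 271443 = 710647
L_{29} = L_{28} + L_{27} = 710647 + 439204 = 1149851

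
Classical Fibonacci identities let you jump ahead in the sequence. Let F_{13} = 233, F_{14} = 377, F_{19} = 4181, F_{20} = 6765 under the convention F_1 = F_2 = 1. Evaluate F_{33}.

By the addition formula F_{m+n} = F_m F_{n+1} + F_{m−1} F_n with m=14, n=19: F_{33} = 377·6765 + 233·4181 = 2550405 + 974173 = 3524578.

3524578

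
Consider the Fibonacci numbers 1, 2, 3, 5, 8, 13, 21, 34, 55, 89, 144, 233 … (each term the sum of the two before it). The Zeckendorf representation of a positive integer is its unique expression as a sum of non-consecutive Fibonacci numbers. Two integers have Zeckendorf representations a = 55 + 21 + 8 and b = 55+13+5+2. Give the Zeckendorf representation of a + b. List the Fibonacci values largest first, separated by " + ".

The two numbers are 84 and 75, so their sum is 159.
Greedily peel off the largest Fibonacci term at each step:
largest Fibonacci ≤ 159 is 144; 159 − 144 = 15
largest Fibonacci ≤ 15 is 13; 15 − 13 = 2
largest Fibonacci ≤ 2 is 2; 2 − 2 = 0

144 + 13 + 2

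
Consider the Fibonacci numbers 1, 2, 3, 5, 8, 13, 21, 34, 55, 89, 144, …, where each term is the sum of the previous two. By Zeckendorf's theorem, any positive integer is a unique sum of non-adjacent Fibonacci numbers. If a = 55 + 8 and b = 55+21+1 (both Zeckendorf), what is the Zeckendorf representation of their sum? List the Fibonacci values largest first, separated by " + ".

89 + 34 + 13 + 3 + 1

The two numbers are 63 and 77, so their sum is 140.
89 ≤ 140 < 144, so take 89; remainder 51
34 ≤ 51 < 55, so take 34; remainder 17
13 ≤ 17 < 21, so take 13; remainder 4
3 ≤ 4 < 5, so take 3; remainder 1
1 ≤ 1 < 2, so take 1; remainder 0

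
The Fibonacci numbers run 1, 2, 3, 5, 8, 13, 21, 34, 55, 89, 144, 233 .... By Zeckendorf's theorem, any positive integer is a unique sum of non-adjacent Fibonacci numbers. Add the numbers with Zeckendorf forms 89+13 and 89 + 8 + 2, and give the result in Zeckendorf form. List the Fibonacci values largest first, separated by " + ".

144 + 55 + 2

The two numbers are 102 and 99, so their sum is 201.
take 144 (≤ 201); 201 − 144 = 57
take 55 (≤ 57); 57 − 55 = 2
take 2 (≤ 2); 2 − 2 = 0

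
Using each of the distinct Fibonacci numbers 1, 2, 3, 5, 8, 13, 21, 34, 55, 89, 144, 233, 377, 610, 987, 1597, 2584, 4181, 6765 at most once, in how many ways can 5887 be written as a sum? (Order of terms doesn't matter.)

12

Starting from the Zeckendorf form and repeatedly splitting a term F_k into F_{k−1} + F_{k−2} (when neither is already used) reaches every representation.
5887 = 4181+1597+89+13+5+2 = 4181+1597+55+34+13+5+2 = 4181+987+610+89+13+5+2 = 4181+987+610+55+34+13+5+2 = … (8 more), for 12 in all.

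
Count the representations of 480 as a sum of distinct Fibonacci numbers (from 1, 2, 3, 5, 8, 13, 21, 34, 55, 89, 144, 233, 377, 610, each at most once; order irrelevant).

Starting from the Zeckendorf form and repeatedly splitting a term F_k into F_{k−1} + F_{k−2} (when neither is already used) reaches every representation.
480 = 377+89+13+1 = 377+89+8+5+1 = 377+55+34+13+1 = 233+144+89+13+1 = … (12 more), for 16 in all.

16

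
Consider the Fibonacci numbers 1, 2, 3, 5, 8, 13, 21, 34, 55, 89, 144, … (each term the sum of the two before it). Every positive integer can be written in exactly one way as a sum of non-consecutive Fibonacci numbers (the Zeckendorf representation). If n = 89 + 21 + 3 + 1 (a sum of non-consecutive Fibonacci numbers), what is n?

114

89 + 21 + 3 + 1 = 114.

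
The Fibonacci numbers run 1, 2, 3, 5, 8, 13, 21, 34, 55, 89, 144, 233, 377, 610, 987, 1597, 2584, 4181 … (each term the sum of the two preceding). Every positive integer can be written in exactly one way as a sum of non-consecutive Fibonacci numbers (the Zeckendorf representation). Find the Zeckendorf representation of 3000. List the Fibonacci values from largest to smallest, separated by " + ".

3000 − 2584 = 416
416 − 377 = 39
39 − 34 = 5
5 − 5 = 0
So 3000 = 2584 + 377 + 34 + 5, with no two terms consecutive in the sequence.

2584 + 377 + 34 + 5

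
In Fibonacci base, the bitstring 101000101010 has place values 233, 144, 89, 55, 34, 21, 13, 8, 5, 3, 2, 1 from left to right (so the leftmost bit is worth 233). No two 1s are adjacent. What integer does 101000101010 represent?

Summing the place values of the 1 bits: 233 + 89 + 13 + 5 + 2 = 342.

342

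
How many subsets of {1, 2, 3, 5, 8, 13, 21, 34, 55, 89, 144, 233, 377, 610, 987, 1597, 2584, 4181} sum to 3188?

11

Starting from the Zeckendorf form and repeatedly splitting a term F_k into F_{k−1} + F_{k−2} (when neither is already used) reaches every representation.
3188 = 2584+377+144+55+21+5+2 = 2584+377+144+55+13+8+5+2 = 1597+987+377+144+55+21+5+2 = 2584+377+144+34+21+13+8+5+2 = 1597+987+377+144+55+13+8+5+2 = … (6 more), for 11 in all.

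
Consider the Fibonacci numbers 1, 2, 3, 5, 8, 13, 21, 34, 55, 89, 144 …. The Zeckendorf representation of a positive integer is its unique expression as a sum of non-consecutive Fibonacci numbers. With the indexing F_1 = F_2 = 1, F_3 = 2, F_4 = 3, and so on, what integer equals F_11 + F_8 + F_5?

F_11 + F_8 + F_5 = 89 + 21 + 5 = 115.

115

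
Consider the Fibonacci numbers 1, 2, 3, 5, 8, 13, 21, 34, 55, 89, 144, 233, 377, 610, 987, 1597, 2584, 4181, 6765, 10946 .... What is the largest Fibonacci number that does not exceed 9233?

6765

6765 ≤ 9233 < 10946, so the largest Fibonacci number not exceeding 9233 is 6765.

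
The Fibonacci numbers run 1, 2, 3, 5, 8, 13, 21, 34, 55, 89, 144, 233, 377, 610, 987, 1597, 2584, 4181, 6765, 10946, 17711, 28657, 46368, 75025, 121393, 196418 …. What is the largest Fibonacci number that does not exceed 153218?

121393

121393 ≤ 153218 < 196418, so the largest Fibonacci number not exceeding 153218 is 121393.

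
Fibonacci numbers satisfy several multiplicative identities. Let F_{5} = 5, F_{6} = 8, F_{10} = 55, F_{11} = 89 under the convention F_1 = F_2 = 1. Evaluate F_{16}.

By the addition formula F_{m+n} = F_m F_{n+1} + F_{m−1} F_n with m=6, n=10: F_{16} = 8·89 + 5·55 = 712 + 275 = 987.

987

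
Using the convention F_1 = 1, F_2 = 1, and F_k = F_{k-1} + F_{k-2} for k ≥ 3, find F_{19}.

Iterating the recurrence up to F_{15} = 610 and F_{14} = 377:
F_{16} = F_{15} + F_{14} = 610 + 377 = 987
F_{17} = F_{16} + F_{15} = 987 + 610 = 1597
F_{18} = F_{17} + F_{16} = 1597 + 987 = 2584
F_{19} = F_{18} + F_{17} = 2584 + 1597 = 4181

4181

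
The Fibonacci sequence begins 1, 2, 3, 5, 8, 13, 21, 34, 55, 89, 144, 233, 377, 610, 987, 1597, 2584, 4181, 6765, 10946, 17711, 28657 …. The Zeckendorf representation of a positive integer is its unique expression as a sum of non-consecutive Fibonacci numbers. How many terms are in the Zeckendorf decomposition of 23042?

take 17711 (≤ 23042); 23042 − 17711 = 5331
take 4181 (≤ 5331); 5331 − 4181 = 1150
take 987 (≤ 1150); 1150 − 987 = 163
take 144 (≤ 163); 163 − 144 = 19
take 13 (≤ 19); 19 − 13 = 6
take 5 (≤ 6); 6 − 5 = 1
take 1 (≤ 1); 1 − 1 = 0
23042 = 17711 + 4181 + 987 + 144 + 13 + 5 + 1, which has 7 terms.

7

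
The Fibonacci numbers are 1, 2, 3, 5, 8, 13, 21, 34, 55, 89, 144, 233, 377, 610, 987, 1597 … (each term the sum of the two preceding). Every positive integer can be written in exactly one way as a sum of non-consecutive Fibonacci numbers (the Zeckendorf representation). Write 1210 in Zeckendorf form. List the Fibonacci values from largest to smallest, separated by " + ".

987 + 144 + 55 + 21 + 3

1210 − 987 = 223
223 − 144 = 79
79 − 55 = 24
24 − 21 = 3
3 − 3 = 0
So 1210 = 987 + 144 + 55 + 21 + 3, with no two terms consecutive in the sequence.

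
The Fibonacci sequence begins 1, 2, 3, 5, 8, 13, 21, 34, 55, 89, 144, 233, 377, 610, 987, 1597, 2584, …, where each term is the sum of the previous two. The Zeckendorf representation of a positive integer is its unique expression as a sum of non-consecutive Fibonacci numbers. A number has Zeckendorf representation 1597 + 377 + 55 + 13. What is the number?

1597 + 377 + 55 + 13 = 2042.

2042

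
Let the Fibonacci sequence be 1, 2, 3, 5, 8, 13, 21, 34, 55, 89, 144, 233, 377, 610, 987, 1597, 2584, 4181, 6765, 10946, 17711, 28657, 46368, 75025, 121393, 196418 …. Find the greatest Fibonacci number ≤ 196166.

121393

121393 ≤ 196166 < 196418, so the largest Fibonacci number not exceeding 196166 is 121393.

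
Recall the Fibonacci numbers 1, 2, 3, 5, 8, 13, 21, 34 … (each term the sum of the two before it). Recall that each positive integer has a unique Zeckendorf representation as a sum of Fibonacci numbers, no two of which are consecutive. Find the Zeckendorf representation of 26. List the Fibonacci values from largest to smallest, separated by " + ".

21 + 5

26: greatest Fibonacci not exceeding it is 21, leaving 5
5: greatest Fibonacci not exceeding it is 5, leaving 0
So 26 = 21 + 5, with no two terms consecutive in the sequence.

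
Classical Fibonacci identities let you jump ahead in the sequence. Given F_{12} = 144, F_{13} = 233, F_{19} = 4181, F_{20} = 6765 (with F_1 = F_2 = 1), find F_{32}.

2178309

By the addition formula F_{m+n} = F_m F_{n+1} + F_{m−1} F_n with m=13, n=19: F_{32} = 233·6765 + 144·4181 = 1576245 + 602064 = 2178309.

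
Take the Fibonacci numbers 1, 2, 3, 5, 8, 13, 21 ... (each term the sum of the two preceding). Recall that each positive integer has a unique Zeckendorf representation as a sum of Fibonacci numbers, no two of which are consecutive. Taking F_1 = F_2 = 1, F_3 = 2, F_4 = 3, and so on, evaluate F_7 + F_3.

15

F_7 + F_3 = 13 + 2 = 15.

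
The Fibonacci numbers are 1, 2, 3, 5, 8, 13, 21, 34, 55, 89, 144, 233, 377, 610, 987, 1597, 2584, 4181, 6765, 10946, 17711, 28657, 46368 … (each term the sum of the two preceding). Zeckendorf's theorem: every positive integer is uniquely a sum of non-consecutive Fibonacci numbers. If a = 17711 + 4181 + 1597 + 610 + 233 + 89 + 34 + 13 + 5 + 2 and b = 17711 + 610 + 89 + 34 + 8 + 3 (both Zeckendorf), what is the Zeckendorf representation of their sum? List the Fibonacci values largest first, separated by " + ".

28657 + 10946 + 2584 + 610 + 89 + 34 + 8 + 2

The two numbers are 24475 and 18455, so their sum is 42930.
28657 ≤ 42930 < 46368, so take 28657; remainder 14273
10946 ≤ 14273 < 17711, so take 10946; remainder 3327
2584 ≤ 3327 < 4181, so take 2584; remainder 743
610 ≤ 743 < 987, so take 610; remainder 133
89 ≤ 133 < 144, so take 89; remainder 44
34 ≤ 44 < 55, so take 34; remainder 10
8 ≤ 10 < 13, so take 8; remainder 2
2 ≤ 2 < 3, so take 2; remainder 0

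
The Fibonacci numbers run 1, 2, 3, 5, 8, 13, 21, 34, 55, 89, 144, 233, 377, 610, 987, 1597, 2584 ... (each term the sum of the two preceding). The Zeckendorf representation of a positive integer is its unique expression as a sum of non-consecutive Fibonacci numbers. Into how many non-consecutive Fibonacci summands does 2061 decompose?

6

Repeatedly subtract the largest Fibonacci number that fits:
subtract 1597 from 2061: 464 remains
subtract 377 from 464: 87 remains
subtract 55 from 87: 32 remains
subtract 21 from 32: 11 remains
subtract 8 from 11: 3 remains
subtract 3 from 3: 0 remains
2061 = 1597 + 377 + 55 + 21 + 8 + 3, which has 6 terms.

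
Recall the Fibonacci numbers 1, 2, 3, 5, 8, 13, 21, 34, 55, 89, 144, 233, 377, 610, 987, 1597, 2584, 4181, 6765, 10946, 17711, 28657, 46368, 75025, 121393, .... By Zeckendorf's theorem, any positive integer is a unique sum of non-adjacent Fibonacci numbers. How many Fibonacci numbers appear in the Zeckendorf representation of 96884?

8

75025 ≤ 96884 < 121393, so take 75025; remainder 21859
17711 ≤ 21859 < 28657, so take 17711; remainder 4148
2584 ≤ 4148 < 4181, so take 2584; remainder 1564
987 ≤ 1564 < 1597, so take 987; remainder 577
377 ≤ 577 < 610, so take 377; remainder 200
144 ≤ 200 < 233, so take 144; remainder 56
55 ≤ 56 < 89, so take 55; remainder 1
1 ≤ 1 < 2, so take 1; remainder 0
96884 = 75025 + 17711 + 2584 + 987 + 377 + 144 + 55 + 1, which has 8 terms.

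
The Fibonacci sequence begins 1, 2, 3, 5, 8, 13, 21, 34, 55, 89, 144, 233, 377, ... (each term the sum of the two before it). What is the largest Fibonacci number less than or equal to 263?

233

233 ≤ 263 < 377, so the largest Fibonacci number not exceeding 263 is 233.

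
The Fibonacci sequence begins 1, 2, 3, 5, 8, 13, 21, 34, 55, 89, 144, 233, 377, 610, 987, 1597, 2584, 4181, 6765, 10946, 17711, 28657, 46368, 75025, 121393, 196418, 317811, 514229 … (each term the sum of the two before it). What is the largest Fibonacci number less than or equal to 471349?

317811

317811 ≤ 471349 < 514229, so the largest Fibonacci number not exceeding 471349 is 317811.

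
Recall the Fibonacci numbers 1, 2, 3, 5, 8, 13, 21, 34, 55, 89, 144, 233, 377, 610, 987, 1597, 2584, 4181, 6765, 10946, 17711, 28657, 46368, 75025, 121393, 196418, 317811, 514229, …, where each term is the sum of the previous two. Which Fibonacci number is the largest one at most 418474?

317811

317811 ≤ 418474 < 514229, so the largest Fibonacci number not exceeding 418474 is 317811.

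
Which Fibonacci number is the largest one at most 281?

233 ≤ 281 < 377, so the largest Fibonacci number not exceeding 281 is 233.

233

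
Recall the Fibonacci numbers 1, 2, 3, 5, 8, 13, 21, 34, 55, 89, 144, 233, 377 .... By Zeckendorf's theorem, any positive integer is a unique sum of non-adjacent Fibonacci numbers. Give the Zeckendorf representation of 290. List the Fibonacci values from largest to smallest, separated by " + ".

Greedily peel off the largest Fibonacci term at each step:
233 ≤ 290 < 377, so take 233; remainder 57
55 ≤ 57 < 89, so take 55; remainder 2
2 ≤ 2 < 3, so take 2; remainder 0
So 290 = 233 + 55 + 2, with no two terms consecutive in the sequence.

233 + 55 + 2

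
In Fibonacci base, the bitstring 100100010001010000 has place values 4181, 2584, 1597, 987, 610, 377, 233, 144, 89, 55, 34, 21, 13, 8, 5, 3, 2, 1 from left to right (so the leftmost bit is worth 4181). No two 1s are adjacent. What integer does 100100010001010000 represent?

Summing the place values of the 1 bits: 4181 + 987 + 144 + 21 + 8 = 5341.

5341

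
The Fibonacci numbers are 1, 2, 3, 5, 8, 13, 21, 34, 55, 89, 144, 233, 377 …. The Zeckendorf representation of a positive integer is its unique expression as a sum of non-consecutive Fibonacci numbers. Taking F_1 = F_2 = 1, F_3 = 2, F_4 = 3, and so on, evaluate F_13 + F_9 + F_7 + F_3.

F_13 + F_9 + F_7 + F_3 = 233 + 34 + 13 + 2 = 282.

282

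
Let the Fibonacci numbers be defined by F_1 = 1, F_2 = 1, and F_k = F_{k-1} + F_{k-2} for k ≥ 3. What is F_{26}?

121393

Iterating the recurrence up to F_{20} = 6765 and F_{19} = 4181:
F_{21} = F_{20} + F_{19} = 6765 + 4181 = 10946
F_{22} = F_{21} + F_{20} = 10946 + 6765 = 17711
F_{23} = F_{22} + F_{21} = 17711 + 10946 = 28657
F_{24} = F_{23} + F_{22} = 28657 + 17711 = 46368
F_{25} = F_{24} + F_{23} = 46368 + 28657 = 75025
F_{26} = F_{25} + F_{24} = 75025 + 46368 = 121393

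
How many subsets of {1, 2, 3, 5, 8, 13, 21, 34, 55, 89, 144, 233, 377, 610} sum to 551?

11

551 = 377+144+21+8+1 = 377+144+21+5+3+1 = 377+89+55+21+8+1 = … (8 more), for 11 in all.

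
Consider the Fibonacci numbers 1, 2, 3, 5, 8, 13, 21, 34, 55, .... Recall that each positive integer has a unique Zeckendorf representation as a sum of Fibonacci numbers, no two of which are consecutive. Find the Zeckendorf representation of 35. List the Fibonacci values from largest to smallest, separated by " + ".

34 + 1

35: greatest Fibonacci not exceeding it is 34, leaving 1
1: greatest Fibonacci not exceeding it is 1, leaving 0
So 35 = 34 + 1, with no two terms consecutive in the sequence.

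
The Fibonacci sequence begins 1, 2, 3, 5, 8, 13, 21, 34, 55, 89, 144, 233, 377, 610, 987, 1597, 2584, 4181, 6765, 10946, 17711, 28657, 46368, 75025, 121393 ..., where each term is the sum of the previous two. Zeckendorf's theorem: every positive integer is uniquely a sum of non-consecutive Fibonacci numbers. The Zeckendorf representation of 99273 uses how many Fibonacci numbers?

7

take 75025 (≤ 99273); 99273 − 75025 = 24248
take 17711 (≤ 24248); 24248 − 17711 = 6537
take 4181 (≤ 6537); 6537 − 4181 = 2356
take 1597 (≤ 2356); 2356 − 1597 = 759
take 610 (≤ 759); 759 − 610 = 149
take 144 (≤ 149); 149 − 144 = 5
take 5 (≤ 5); 5 − 5 = 0
99273 = 75025 + 17711 + 4181 + 1597 + 610 + 144 + 5, which has 7 terms.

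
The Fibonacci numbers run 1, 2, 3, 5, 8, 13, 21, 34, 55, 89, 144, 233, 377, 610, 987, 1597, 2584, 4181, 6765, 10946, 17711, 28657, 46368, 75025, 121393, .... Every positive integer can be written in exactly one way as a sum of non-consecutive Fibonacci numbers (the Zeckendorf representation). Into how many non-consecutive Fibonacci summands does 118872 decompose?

6

Greedy algorithm:
75025 ≤ 118872 < 121393, so take 75025; remainder 43847
28657 ≤ 43847 < 46368, so take 28657; remainder 15190
10946 ≤ 15190 < 17711, so take 10946; remainder 4244
4181 ≤ 4244 < 6765, so take 4181; remainder 63
55 ≤ 63 < 89, so take 55; remainder 8
8 ≤ 8 < 13, so take 8; remainder 0
118872 = 75025 + 28657 + 10946 + 4181 + 55 + 8, which has 6 terms.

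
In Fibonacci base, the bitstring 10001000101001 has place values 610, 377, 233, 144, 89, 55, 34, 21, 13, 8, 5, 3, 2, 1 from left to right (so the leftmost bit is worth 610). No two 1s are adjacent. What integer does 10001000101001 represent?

Summing the place values of the 1 bits: 610 + 89 + 13 + 5 + 1 = 718.

718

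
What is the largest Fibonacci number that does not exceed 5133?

4181 ≤ 5133 < 6765, so the largest Fibonacci number not exceeding 5133 is 4181.

4181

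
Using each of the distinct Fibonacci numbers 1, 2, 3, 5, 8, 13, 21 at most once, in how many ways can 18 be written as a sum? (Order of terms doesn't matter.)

3

18 = 13+5 = 13+3+2 = 8+5+3+2 — 3 representations.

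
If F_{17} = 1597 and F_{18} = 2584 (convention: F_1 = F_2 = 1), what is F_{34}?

5702887

By the doubling identity F_{2k} = F_k(2F_{k+1} − F_k): F_{34} = 1597·(2·2584 − 1597) = 1597·3571 = 5702887.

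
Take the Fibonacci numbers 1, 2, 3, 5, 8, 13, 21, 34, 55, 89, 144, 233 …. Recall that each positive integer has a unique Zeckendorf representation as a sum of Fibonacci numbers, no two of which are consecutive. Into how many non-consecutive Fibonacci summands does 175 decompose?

175 − 144 = 31
31 − 21 = 10
10 − 8 = 2
2 − 2 = 0
175 = 144 + 21 + 8 + 2, which has 4 terms.

4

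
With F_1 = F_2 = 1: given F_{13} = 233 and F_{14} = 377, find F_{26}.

By the doubling identity F_{2k} = F_k(2F_{k+1} − F_k): F_{26} = 233·(2·377 − 233) = 233·521 = 121393.

121393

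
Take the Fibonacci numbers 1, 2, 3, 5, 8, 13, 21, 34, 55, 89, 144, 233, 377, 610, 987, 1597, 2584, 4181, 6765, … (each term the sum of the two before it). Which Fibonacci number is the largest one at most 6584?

4181

4181 ≤ 6584 < 6765, so the largest Fibonacci number not exceeding 6584 is 4181.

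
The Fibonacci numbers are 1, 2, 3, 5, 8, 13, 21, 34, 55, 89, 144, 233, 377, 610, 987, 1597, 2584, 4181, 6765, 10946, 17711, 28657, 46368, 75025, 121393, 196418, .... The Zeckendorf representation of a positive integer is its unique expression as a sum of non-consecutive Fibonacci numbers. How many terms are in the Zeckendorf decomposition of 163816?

Greedily peel off the largest Fibonacci term at each step:
121393 ≤ 163816 < 196418, so take 121393; remainder 42423
28657 ≤ 42423 < 46368, so take 28657; remainder 13766
10946 ≤ 13766 < 17711, so take 10946; remainder 2820
2584 ≤ 2820 < 4181, so take 2584; remainder 236
233 ≤ 236 < 377, so take 233; remainder 3
3 ≤ 3 < 5, so take 3; remainder 0
163816 = 121393 + 28657 + 10946 + 2584 + 233 + 3, which has 6 terms.

6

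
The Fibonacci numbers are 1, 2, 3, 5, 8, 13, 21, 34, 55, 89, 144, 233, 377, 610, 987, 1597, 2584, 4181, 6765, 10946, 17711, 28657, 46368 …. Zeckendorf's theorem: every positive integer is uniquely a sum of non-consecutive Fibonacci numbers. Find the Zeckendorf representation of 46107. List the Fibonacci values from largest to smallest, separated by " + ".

28657 + 10946 + 4181 + 1597 + 610 + 89 + 21 + 5 + 1

28657 ≤ 46107 < 46368, so take 28657; remainder 17450
10946 ≤ 17450 < 17711, so take 10946; remainder 6504
4181 ≤ 6504 < 6765, so take 4181; remainder 2323
1597 ≤ 2323 < 2584, so take 1597; remainder 726
610 ≤ 726 < 987, so take 610; remainder 116
89 ≤ 116 < 144, so take 89; remainder 27
21 ≤ 27 < 34, so take 21; remainder 6
5 ≤ 6 < 8, so take 5; remainder 1
1 ≤ 1 < 2, so take 1; remainder 0
So 46107 = 28657 + 10946 + 4181 + 1597 + 610 + 89 + 21 + 5 + 1, with no two terms consecutive in the sequence.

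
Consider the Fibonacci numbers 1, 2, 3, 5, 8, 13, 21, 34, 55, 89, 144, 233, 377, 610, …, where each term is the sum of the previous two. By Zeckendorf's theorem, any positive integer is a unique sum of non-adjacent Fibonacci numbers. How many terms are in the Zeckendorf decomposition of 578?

4

subtract 377 from 578: 201 remains
subtract 144 from 201: 57 remains
subtract 55 from 57: 2 remains
subtract 2 from 2: 0 remains
578 = 377 + 144 + 55 + 2, which has 4 terms.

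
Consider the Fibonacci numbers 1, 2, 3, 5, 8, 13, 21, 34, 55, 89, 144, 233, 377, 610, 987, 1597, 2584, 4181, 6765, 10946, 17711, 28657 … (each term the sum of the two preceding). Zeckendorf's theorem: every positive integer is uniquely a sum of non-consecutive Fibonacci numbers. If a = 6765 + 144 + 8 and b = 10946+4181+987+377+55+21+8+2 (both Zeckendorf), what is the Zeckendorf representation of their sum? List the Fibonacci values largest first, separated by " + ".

The two numbers are 6917 and 16577, so their sum is 23494.
Greedily peel off the largest Fibonacci term at each step:
largest Fibonacci ≤ 23494 is 17711; 23494 − 17711 = 5783
largest Fibonacci ≤ 5783 is 4181; 5783 − 4181 = 1602
largest Fibonacci ≤ 1602 is 1597; 1602 − 1597 = 5
largest Fibonacci ≤ 5 is 5; 5 − 5 = 0

17711 + 4181 + 1597 + 5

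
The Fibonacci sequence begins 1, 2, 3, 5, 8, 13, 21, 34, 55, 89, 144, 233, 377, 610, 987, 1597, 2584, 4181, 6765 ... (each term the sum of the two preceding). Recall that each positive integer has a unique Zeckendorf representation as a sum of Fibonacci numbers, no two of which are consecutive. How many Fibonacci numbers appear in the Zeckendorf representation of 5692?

5

Greedily peel off the largest Fibonacci term at each step:
largest Fibonacci ≤ 5692 is 4181; 5692 − 4181 = 1511
largest Fibonacci ≤ 1511 is 987; 1511 − 987 = 524
largest Fibonacci ≤ 524 is 377; 524 − 377 = 147
largest Fibonacci ≤ 147 is 144; 147 − 144 = 3
largest Fibonacci ≤ 3 is 3; 3 − 3 = 0
5692 = 4181 + 987 + 377 + 144 + 3, which has 5 terms.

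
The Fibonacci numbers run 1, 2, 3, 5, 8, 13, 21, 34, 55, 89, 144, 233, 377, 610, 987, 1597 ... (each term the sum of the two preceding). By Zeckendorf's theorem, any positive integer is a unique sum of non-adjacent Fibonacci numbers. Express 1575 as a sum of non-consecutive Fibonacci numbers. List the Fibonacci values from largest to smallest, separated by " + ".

1575 − 987 = 588
588 − 377 = 211
211 − 144 = 67
67 − 55 = 12
12 − 8 = 4
4 − 3 = 1
1 − 1 = 0
So 1575 = 987 + 377 + 144 + 55 + 8 + 3 + 1, with no two terms consecutive in the sequence.

987 + 377 + 144 + 55 + 8 + 3 + 1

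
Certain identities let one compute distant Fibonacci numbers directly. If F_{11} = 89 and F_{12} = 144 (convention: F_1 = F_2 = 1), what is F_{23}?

28657

By F_{2k+1} = F_k² + F_{k+1}²: F_{23} = 89² + 144² = 7921 + 20736 = 28657.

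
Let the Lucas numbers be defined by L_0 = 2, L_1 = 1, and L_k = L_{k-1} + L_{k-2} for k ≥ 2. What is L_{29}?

1149851

Iterating the recurrence up to L_{23} = 64079 and L_{22} = 39603:
L_{24} = L_{23} + L_{22} = 64079 + 39603 = 103682
L_{25} = L_{24} + L_{23} = 103682 + 64079 = 167761
L_{26} = L_{25} + L_{24} = 167761 + 103682 = 271443
L_{27} = L_{26} + L_{25} = 271443 + 167761 = 439204
L_{28} = L_{27} + L_{26} = 439204 + 271443 = 710647
L_{29} = L_{28} + L_{27} = 710647 + 439204 = 1149851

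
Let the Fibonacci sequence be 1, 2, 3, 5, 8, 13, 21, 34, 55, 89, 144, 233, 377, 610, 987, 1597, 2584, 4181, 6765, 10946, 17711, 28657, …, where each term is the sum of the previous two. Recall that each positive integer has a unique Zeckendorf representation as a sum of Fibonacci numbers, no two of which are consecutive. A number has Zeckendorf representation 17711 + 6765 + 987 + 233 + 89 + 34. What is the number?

17711 + 6765 + 987 + 233 + 89 + 34 = 25819.

25819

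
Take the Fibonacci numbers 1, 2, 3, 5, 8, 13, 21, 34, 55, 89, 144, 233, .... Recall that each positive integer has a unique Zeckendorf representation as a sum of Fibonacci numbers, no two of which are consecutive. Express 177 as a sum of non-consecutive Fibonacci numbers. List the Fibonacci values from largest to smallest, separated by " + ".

144 ≤ 177 < 233, so take 144; remainder 33
21 ≤ 33 < 34, so take 21; remainder 12
8 ≤ 12 < 13, so take 8; remainder 4
3 ≤ 4 < 5, so take 3; remainder 1
1 ≤ 1 < 2, so take 1; remainder 0
So 177 = 144 + 21 + 8 + 3 + 1, with no two terms consecutive in the sequence.

144 + 21 + 8 + 3 + 1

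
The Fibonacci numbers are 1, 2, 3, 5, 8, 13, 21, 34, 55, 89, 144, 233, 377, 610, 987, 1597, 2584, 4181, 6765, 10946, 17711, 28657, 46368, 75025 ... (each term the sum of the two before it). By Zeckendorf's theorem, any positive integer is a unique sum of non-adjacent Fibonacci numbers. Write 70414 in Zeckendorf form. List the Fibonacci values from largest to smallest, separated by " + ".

Repeatedly subtract the largest Fibonacci number that fits:
70414: greatest Fibonacci not exceeding it is 46368, leaving 24046
24046: greatest Fibonacci not exceeding it is 17711, leaving 6335
6335: greatest Fibonacci not exceeding it is 4181, leaving 2154
2154: greatest Fibonacci not exceeding it is 1597, leaving 557
557: greatest Fibonacci not exceeding it is 377, leaving 180
180: greatest Fibonacci not exceeding it is 144, leaving 36
36: greatest Fibonacci not exceeding it is 34, leaving 2
2: greatest Fibonacci not exceeding it is 2, leaving 0
So 70414 = 46368 + 17711 + 4181 + 1597 + 377 + 144 + 34 + 2, with no two terms consecutive in the sequence.

46368 + 17711 + 4181 + 1597 + 377 + 144 + 34 + 2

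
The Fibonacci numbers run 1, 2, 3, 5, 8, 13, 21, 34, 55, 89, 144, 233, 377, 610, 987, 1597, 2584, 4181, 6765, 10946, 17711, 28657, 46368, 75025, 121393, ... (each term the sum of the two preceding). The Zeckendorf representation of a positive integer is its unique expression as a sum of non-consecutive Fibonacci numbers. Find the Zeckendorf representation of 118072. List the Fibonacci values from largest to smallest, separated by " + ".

Greedy algorithm:
subtract 75025 from 118072: 43047 remains
subtract 28657 from 43047: 14390 remains
subtract 10946 from 14390: 3444 remains
subtract 2584 from 3444: 860 remains
subtract 610 from 860: 250 remains
subtract 233 from 250: 17 remains
subtract 13 from 17: 4 remains
subtract 3 from 4: 1 remains
subtract 1 from 1: 0 remains
So 118072 = 75025 + 28657 + 10946 + 2584 + 610 + 233 + 13 + 3 + 1, with no two terms consecutive in the sequence.

75025 + 28657 + 10946 + 2584 + 610 + 233 + 13 + 3 + 1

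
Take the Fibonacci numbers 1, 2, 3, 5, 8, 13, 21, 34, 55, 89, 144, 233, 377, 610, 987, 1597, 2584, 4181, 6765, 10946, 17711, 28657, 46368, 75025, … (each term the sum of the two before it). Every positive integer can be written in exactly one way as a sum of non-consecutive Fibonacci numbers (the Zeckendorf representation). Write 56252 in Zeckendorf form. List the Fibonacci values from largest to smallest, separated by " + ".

Repeatedly subtract the largest Fibonacci number that fits:
56252 − 46368 = 9884
9884 − 6765 = 3119
3119 − 2584 = 535
535 − 377 = 158
158 − 144 = 14
14 − 13 = 1
1 − 1 = 0
So 56252 = 46368 + 6765 + 2584 + 377 + 144 + 13 + 1, with no two terms consecutive in the sequence.

46368 + 6765 + 2584 + 377 + 144 + 13 + 1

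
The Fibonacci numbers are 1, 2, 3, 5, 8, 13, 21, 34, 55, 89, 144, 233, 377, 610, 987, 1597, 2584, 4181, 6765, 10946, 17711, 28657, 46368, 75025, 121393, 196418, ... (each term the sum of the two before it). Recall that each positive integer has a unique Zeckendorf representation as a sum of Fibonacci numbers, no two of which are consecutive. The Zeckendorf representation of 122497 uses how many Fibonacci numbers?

6

122497 − 121393 = 1104
1104 − 987 = 117
117 − 89 = 28
28 − 21 = 7
7 − 5 = 2
2 − 2 = 0
122497 = 121393 + 987 + 89 + 21 + 5 + 2, which has 6 terms.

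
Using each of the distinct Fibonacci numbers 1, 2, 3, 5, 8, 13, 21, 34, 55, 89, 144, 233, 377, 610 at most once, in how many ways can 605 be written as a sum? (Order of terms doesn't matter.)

11

Starting from the Zeckendorf form and repeatedly splitting a term F_k into F_{k−1} + F_{k−2} (when neither is already used) reaches every representation.
605 = 377+144+55+21+8 = 377+144+55+21+5+3 = 377+144+55+21+5+2+1 = 377+144+55+13+8+5+3 = 377+144+55+13+8+5+2+1 = … (6 more), for 11 in all.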